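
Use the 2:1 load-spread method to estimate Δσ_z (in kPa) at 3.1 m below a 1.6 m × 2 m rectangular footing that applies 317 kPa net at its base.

Δσ_z ≈ 42.3 kPa

By the 2:1 method the load spreads at 1 horizontal : 2 vertical, so at depth z the loaded area has grown by z in each plan dimension:
Δσ = qBL/((B+z)(L+z)) = 317×1.6×2/((1.6+3.1)(2+3.1)) = 42.32 kPa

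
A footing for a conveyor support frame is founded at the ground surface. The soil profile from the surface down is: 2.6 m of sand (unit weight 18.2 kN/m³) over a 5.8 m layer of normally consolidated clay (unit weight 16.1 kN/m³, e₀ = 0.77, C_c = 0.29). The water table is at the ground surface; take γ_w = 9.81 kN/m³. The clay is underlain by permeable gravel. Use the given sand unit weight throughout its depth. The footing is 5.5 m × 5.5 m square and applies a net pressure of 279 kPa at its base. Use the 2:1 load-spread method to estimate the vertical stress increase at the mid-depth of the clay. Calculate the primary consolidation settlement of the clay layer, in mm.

S_c ≈ 416 mm

Mid-depth of clay below the ground surface: z = 2.6 + 5.8/2 = 5.5 m.
Total vertical stress at mid-clay: σ_v = 18.2×2.6 + 16.1×2.9 = 94.01 kPa.
Pore pressure: u = 9.81×(5.5 − 0) = 53.955 kPa.
Initial effective stress: σ'_0 = σ_v − u = 94.01 − 53.955 = 40.055 kPa.
Stress increase at mid-clay by the 2:1 spreading method:
Δσ = qBL/((B+z)(L+z)) = 279×5.5×5.5/((5.5+5.5)(5.5+5.5)) = 69.75 kPa
Final effective stress: σ'_f = σ'_0 + Δσ = 40.055 + 69.75 = 109.81 kPa.
Normally consolidated clay, so the full stress increment lies on the virgin compression line:
S_c = C_c·H/(1+e₀)·log₁₀(σ'_f/σ'_0) = 0.29×5.8/(1+0.77)×log₁₀(109.81/40.055)
    = 0.95028 × 0.43799 = 0.4162 m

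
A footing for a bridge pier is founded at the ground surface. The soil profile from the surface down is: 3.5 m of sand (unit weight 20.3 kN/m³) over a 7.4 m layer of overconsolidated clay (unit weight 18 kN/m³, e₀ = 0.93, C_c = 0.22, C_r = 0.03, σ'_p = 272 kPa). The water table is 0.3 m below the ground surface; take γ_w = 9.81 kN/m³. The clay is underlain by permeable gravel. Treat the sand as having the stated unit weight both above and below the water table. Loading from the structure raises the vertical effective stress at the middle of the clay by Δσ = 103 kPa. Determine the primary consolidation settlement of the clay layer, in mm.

S_c ≈ 45.2 mm

Mid-depth of clay below the ground surface: z = 3.5 + 7.4/2 = 7.2 m.
Total vertical stress at mid-clay: σ_v = 20.3×3.5 + 18×3.7 = 137.65 kPa.
Pore pressure: u = 9.81×(7.2 − 0.3) = 67.689 kPa.
Initial effective stress: σ'_0 = σ_v − u = 137.65 − 67.689 = 69.961 kPa.
Final effective stress: σ'_f = 69.961 + 103 = 172.96 kPa.
σ'_f = 172.96 ≤ σ'_p = 272 kPa, so the clay remains overconsolidated and only the recompression index applies:
S_c = C_r·H/(1+e₀)·log₁₀(σ'_f/σ'_0) = 0.03×7.4/1.93×log₁₀(172.96/69.961)
    = 0.11503 × 0.39309 = 0.04522 m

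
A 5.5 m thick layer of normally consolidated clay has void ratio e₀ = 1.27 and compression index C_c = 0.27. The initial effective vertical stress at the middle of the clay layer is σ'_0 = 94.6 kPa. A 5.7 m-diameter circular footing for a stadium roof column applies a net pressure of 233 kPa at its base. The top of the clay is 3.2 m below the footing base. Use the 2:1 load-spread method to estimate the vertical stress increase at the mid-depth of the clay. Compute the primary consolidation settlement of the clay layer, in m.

S_c ≈ 0.132 m

Mid-depth of clay below the footing base: z = 3.2 + 5.5/2 = 5.95 m.
Stress increase at mid-clay by the 2:1 spreading method:
Δσ ≈ qD²/(D+z)² = 233×5.7²/(5.7+5.95)² = 55.777 kPa
Final effective stress: σ'_f = σ'_0 + Δσ = 94.6 + 55.777 = 150.38 kPa.
Normally consolidated clay, so the full stress increment lies on the virgin compression line:
S_c = C_c·H/(1+e₀)·log₁₀(σ'_f/σ'_0) = 0.27×5.5/(1+1.27)×log₁₀(150.38/94.6)
    = 0.65419 × 0.2013 = 0.1317 m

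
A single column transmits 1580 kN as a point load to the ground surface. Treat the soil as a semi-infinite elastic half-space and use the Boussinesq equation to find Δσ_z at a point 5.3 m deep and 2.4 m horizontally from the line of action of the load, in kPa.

Δσ_z ≈ 16.8 kPa

Boussinesq vertical stress below a point load on an elastic half-space:
Δσ_z = 3P/(2πz²) · [1 + (r/z)²]^(−5/2)
r/z = 2.4/5.3 = 0.45283; [1+(r/z)²]^(−5/2) = 0.62731.
Δσ_z = 3×1580/(2π×5.3²) × 0.62731 = 26.856 × 0.62731 = 16.85 kPa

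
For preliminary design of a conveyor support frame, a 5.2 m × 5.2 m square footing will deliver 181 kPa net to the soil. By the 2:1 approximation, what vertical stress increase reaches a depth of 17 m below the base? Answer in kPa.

Δσ_z ≈ 9.93 kPa

By the 2:1 method the load spreads at 1 horizontal : 2 vertical, so at depth z the loaded area has grown by z in each plan dimension:
Δσ = qBL/((B+z)(L+z)) = 181×5.2×5.2/((5.2+17)(5.2+17)) = 9.9307 kPa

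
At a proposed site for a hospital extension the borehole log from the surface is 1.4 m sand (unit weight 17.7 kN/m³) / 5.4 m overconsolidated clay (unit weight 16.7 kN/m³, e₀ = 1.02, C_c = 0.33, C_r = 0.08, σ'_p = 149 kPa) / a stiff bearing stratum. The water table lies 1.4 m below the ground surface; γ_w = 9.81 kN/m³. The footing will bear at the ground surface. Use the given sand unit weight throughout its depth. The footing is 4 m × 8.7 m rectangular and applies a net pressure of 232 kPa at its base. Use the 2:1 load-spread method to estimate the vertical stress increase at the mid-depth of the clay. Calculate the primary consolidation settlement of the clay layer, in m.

Mid-depth of clay below the ground surface: z = 1.4 + 5.4/2 = 4.1 m.
Total vertical stress at mid-clay: σ_v = 17.7×1.4 + 16.7×2.7 = 69.87 kPa.
Pore pressure: u = 9.81×(4.1 − 1.4) = 26.487 kPa.
Initial effective stress: σ'_0 = σ_v − u = 69.87 − 26.487 = 43.383 kPa.
Stress increase at mid-clay by the 2:1 spreading method:
Δσ = qBL/((B+z)(L+z)) = 232×4×8.7/((4+4.1)(8.7+4.1)) = 77.87 kPa
Final effective stress: σ'_f = 43.383 + 77.87 = 121.25 kPa.
σ'_f = 121.25 ≤ σ'_p = 149 kPa, so the clay remains overconsolidated and only the recompression index applies:
S_c = C_r·H/(1+e₀)·log₁₀(σ'_f/σ'_0) = 0.08×5.4/2.02×log₁₀(121.25/43.383)
    = 0.21386 × 0.44636 = 0.09546 m

S_c ≈ 0.0955 m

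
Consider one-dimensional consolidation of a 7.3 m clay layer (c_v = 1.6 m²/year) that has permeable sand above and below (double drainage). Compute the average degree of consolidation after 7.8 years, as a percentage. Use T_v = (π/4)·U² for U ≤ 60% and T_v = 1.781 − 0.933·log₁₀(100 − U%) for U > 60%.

Drainage path length: H_d = H/2 = 3.65 m (double drainage).
T_v = c_v·t/H_d² = 1.6×7.8/3.65² = 0.93676.
T_v = 0.93676 corresponds to the U > 60% branch:
U = 1 − 10^((1.781 − T_v)/0.933)/100 = 0.9197

U ≈ 92 %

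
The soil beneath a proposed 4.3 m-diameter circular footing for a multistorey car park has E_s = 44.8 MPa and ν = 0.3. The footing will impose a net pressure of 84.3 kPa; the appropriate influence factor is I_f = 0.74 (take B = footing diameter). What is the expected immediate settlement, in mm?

Immediate (elastic) settlement: S_e = q·B·(1−ν²)/E_s · I_f.
E_s = 44.8 MPa = 44800 kPa.
S_e = 84.3 × 4.3 × (1 − 0.3²) / 44800 × 0.74
    = 84.3 × 4.3 × 0.91 / 44800 × 0.74
    = 0.005449 m = 5.449 mm

S_e ≈ 5.45 mm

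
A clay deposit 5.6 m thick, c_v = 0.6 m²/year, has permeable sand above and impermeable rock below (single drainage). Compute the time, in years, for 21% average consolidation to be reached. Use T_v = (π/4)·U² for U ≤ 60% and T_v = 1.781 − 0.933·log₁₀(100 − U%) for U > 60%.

t ≈ 1.81 years

Drainage path length: H_d = H = 5.6 m (single drainage).
U ≤ 60%: T_v = (π/4)·U² = (π/4)×0.21² = 0.034636.
t = T_v·H_d²/c_v = 0.034636×5.6²/0.6 = 1.81 years.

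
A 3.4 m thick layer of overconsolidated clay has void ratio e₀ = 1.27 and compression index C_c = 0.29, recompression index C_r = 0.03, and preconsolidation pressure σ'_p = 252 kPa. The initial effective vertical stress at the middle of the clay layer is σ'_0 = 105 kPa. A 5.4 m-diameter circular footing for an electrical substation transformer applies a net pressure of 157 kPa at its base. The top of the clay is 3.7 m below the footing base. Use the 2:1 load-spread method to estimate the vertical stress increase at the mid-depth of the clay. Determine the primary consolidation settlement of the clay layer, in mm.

Mid-depth of clay below the footing base: z = 3.7 + 3.4/2 = 5.4 m.
Stress increase at mid-clay by the 2:1 spreading method:
Δσ ≈ qD²/(D+z)² = 157×5.4²/(5.4+5.4)² = 39.25 kPa
Final effective stress: σ'_f = 105 + 39.25 = 144.25 kPa.
σ'_f = 144.25 ≤ σ'_p = 252 kPa, so the clay remains overconsolidated and only the recompression index applies:
S_c = C_r·H/(1+e₀)·log₁₀(σ'_f/σ'_0) = 0.03×3.4/2.27×log₁₀(144.25/105)
    = 0.044934 × 0.13793 = 0.006198 m

S_c ≈ 6.2 mm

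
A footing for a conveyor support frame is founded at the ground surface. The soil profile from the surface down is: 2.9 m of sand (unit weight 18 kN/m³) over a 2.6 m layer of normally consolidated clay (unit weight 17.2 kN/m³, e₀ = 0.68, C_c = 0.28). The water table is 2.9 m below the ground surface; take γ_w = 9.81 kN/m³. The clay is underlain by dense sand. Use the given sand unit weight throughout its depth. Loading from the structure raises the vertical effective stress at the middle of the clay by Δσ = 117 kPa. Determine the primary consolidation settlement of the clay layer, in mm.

S_c ≈ 200 mm

Mid-depth of clay below the ground surface: z = 2.9 + 2.6/2 = 4.2 m.
Total vertical stress at mid-clay: σ_v = 18×2.9 + 17.2×1.3 = 74.56 kPa.
Pore pressure: u = 9.81×(4.2 − 2.9) = 12.753 kPa.
Initial effective stress: σ'_0 = σ_v − u = 74.56 − 12.753 = 61.807 kPa.
Final effective stress: σ'_f = σ'_0 + Δσ = 61.807 + 117 = 178.81 kPa.
Normally consolidated clay, so the full stress increment lies on the virgin compression line:
S_c = C_c·H/(1+e₀)·log₁₀(σ'_f/σ'_0) = 0.28×2.6/(1+0.68)×log₁₀(178.81/61.807)
    = 0.43333 × 0.46135 = 0.1999 m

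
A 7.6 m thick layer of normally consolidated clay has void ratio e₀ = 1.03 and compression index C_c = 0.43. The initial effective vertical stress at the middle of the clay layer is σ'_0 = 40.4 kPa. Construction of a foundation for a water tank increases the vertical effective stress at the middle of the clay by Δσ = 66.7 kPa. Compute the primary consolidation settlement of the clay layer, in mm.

S_c ≈ 682 mm

Final effective stress: σ'_f = σ'_0 + Δσ = 40.4 + 66.7 = 107.1 kPa.
Normally consolidated clay, so the full stress increment lies on the virgin compression line:
S_c = C_c·H/(1+e₀)·log₁₀(σ'_f/σ'_0) = 0.43×7.6/(1+1.03)×log₁₀(107.1/40.4)
    = 1.6099 × 0.42341 = 0.6816 m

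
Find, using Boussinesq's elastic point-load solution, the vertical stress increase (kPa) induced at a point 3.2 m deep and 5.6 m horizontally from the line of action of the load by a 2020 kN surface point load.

Boussinesq vertical stress below a point load on an elastic half-space:
Δσ_z = 3P/(2πz²) · [1 + (r/z)²]^(−5/2)
r/z = 5.6/3.2 = 1.75; [1+(r/z)²]^(−5/2) = 0.030062.
Δσ_z = 3×2020/(2π×3.2²) × 0.030062 = 94.187 × 0.030062 = 2.831 kPa

Δσ_z ≈ 2.83 kPa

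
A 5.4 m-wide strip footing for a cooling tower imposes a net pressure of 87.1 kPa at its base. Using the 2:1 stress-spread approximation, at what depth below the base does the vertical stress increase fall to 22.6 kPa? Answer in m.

2:1 spreading — at depth z the loaded area has grown by z in each plan dimension:
qB/(B+z) = Δσ_z ⇒ z = qB/Δσ_z − B = 87.1×5.4/22.6 − 5.4 = 15.41 m

z ≈ 15.4 m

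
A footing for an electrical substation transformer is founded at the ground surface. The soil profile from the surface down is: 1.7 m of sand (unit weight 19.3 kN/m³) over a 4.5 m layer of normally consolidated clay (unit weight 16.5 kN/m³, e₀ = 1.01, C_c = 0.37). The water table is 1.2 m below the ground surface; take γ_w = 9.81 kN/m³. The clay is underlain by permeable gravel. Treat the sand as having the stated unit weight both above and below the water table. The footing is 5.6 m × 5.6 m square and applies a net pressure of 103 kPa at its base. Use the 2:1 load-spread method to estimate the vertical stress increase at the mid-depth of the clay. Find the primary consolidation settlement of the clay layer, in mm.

Mid-depth of clay below the ground surface: z = 1.7 + 4.5/2 = 3.95 m.
Total vertical stress at mid-clay: σ_v = 19.3×1.7 + 16.5×2.25 = 69.935 kPa.
Pore pressure: u = 9.81×(3.95 − 1.2) = 26.978 kPa.
Initial effective stress: σ'_0 = σ_v − u = 69.935 − 26.978 = 42.957 kPa.
Stress increase at mid-clay by the 2:1 spreading method:
Δσ = qBL/((B+z)(L+z)) = 103×5.6×5.6/((5.6+3.95)(5.6+3.95)) = 35.417 kPa
Final effective stress: σ'_f = σ'_0 + Δσ = 42.957 + 35.417 = 78.374 kPa.
Normally consolidated clay, so the full stress increment lies on the virgin compression line:
S_c = C_c·H/(1+e₀)·log₁₀(σ'_f/σ'_0) = 0.37×4.5/(1+1.01)×log₁₀(78.374/42.957)
    = 0.82836 × 0.26114 = 0.2163 m

S_c ≈ 216 mm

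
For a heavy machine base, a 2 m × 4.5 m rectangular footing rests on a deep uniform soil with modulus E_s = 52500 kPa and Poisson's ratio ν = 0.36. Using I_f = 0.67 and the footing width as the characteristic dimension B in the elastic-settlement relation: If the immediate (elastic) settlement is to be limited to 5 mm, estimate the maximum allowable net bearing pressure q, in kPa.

q ≈ 225 kPa

S_e = q·B·(1−ν²)/E_s · I_f  ⇒  q = S_e·E_s / (B·(1−ν²)·I_f).
q = 0.005 × 52500 / (2 × 0.8704 × 0.67) = 225.1 kPa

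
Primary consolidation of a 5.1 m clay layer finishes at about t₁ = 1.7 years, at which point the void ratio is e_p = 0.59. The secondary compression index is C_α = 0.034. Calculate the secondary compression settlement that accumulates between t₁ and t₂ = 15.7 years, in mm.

Secondary compression: S_s = C_α·H/(1+e_p)·log₁₀(t₂/t₁)
S_s = 0.034×5.1/(1+0.59)×log₁₀(15.7/1.7)
    = 0.1091 × 0.9655 = 0.1053 m

S_s ≈ 105 mm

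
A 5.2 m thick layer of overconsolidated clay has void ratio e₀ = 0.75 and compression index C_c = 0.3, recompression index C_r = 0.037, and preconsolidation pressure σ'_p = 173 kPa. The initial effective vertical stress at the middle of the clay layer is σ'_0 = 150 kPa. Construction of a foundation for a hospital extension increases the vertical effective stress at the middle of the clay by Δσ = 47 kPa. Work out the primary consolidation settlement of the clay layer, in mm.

S_c ≈ 57.1 mm

Final effective stress: σ'_f = 150 + 47 = 197 kPa.
σ'_f = 197 > σ'_p = 173 kPa, so the stress path crosses the preconsolidation pressure — recompression up to σ'_p, then virgin compression beyond:
S_c = H/(1+e₀)·[C_r·log₁₀(σ'_p/σ'_0) + C_c·log₁₀(σ'_f/σ'_p)]
    = 5.2/1.75 × [0.037×log₁₀(173/150) + 0.3×log₁₀(197/173)]
    = 2.9714 × [0.0022923 + 0.016926] = 0.05711 m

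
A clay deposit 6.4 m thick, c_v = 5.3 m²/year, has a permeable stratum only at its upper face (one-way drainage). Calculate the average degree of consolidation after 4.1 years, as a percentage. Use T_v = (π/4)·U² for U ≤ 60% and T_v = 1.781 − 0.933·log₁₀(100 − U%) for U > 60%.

U ≈ 78.1 %

Drainage path length: H_d = H = 6.4 m (single drainage).
T_v = c_v·t/H_d² = 5.3×4.1/6.4² = 0.53052.
T_v = 0.53052 corresponds to the U > 60% branch:
U = 1 − 10^((1.781 − T_v)/0.933)/100 = 0.7811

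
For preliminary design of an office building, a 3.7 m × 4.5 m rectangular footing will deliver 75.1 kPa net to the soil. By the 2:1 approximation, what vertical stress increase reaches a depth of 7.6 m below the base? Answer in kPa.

Δσ_z ≈ 9.15 kPa

By the 2:1 method the load spreads at 1 horizontal : 2 vertical, so at depth z the loaded area has grown by z in each plan dimension:
Δσ = qBL/((B+z)(L+z)) = 75.1×3.7×4.5/((3.7+7.6)(4.5+7.6)) = 9.1451 kPa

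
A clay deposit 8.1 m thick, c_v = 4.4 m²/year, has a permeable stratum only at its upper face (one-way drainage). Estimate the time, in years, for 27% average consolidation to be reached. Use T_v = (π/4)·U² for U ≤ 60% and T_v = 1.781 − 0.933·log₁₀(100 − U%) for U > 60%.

t ≈ 0.854 years

Drainage path length: H_d = H = 8.1 m (single drainage).
U ≤ 60%: T_v = (π/4)·U² = (π/4)×0.27² = 0.057256.
t = T_v·H_d²/c_v = 0.057256×8.1²/4.4 = 0.8538 years.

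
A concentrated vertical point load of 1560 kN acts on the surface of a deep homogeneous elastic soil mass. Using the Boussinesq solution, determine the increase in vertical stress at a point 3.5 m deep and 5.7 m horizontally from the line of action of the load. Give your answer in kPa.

Boussinesq vertical stress below a point load on an elastic half-space:
Δσ_z = 3P/(2πz²) · [1 + (r/z)²]^(−5/2)
r/z = 5.7/3.5 = 1.6286; [1+(r/z)²]^(−5/2) = 0.039228.
Δσ_z = 3×1560/(2π×3.5²) × 0.039228 = 60.804 × 0.039228 = 2.385 kPa

Δσ_z ≈ 2.39 kPa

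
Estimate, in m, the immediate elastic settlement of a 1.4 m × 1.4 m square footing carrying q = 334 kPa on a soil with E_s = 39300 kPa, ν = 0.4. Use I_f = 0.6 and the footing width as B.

S_e ≈ 0.006 m

Immediate (elastic) settlement: S_e = q·B·(1−ν²)/E_s · I_f.
S_e = 334 × 1.4 × (1 − 0.4²) / 39300 × 0.6
    = 334 × 1.4 × 0.84 / 39300 × 0.6
    = 0.005997 m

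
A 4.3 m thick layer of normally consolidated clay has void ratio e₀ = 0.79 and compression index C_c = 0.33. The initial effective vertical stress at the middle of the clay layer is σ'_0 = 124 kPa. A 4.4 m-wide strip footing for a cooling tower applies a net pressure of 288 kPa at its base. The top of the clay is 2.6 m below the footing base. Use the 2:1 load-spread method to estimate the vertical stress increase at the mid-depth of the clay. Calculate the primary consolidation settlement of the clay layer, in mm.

Mid-depth of clay below the footing base: z = 2.6 + 4.3/2 = 4.75 m.
Stress increase at mid-clay by the 2:1 spreading method:
Δσ = qB/(B+z) = 288×4.4/(4.4+4.75) = 138.49 kPa
Final effective stress: σ'_f = σ'_0 + Δσ = 124 + 138.49 = 262.49 kPa.
Normally consolidated clay, so the full stress increment lies on the virgin compression line:
S_c = C_c·H/(1+e₀)·log₁₀(σ'_f/σ'_0) = 0.33×4.3/(1+0.79)×log₁₀(262.49/124)
    = 0.79274 × 0.32569 = 0.2582 m

S_c ≈ 258 mm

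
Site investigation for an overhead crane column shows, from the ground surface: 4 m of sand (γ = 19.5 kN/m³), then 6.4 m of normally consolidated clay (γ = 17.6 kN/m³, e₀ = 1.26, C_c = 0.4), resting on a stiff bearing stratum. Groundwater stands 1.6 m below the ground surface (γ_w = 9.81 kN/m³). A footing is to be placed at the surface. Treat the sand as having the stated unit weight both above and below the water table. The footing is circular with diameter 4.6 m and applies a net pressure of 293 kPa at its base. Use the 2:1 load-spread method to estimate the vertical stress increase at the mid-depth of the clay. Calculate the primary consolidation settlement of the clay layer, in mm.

Mid-depth of clay below the ground surface: z = 4 + 6.4/2 = 7.2 m.
Total vertical stress at mid-clay: σ_v = 19.5×4 + 17.6×3.2 = 134.32 kPa.
Pore pressure: u = 9.81×(7.2 − 1.6) = 54.936 kPa.
Initial effective stress: σ'_0 = σ_v − u = 134.32 − 54.936 = 79.384 kPa.
Stress increase at mid-clay by the 2:1 spreading method:
Δσ ≈ qD²/(D+z)² = 293×4.6²/(4.6+7.2)² = 44.527 kPa
Final effective stress: σ'_f = σ'_0 + Δσ = 79.384 + 44.527 = 123.91 kPa.
Normally consolidated clay, so the full stress increment lies on the virgin compression line:
S_c = C_c·H/(1+e₀)·log₁₀(σ'_f/σ'_0) = 0.4×6.4/(1+1.26)×log₁₀(123.91/79.384)
    = 1.1327 × 0.19337 = 0.219 m

S_c ≈ 219 mm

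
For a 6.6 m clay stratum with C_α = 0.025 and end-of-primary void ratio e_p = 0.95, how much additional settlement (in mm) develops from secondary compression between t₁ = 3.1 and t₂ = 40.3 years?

Secondary compression: S_s = C_α·H/(1+e_p)·log₁₀(t₂/t₁)
S_s = 0.025×6.6/(1+0.95)×log₁₀(40.3/3.1)
    = 0.08462 × 1.114 = 0.09426 m

S_s ≈ 94.3 mm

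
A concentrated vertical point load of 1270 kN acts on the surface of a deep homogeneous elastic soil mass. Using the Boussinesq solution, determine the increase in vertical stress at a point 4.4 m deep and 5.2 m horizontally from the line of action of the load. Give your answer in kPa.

Δσ_z ≈ 3.52 kPa

Boussinesq vertical stress below a point load on an elastic half-space:
Δσ_z = 3P/(2πz²) · [1 + (r/z)²]^(−5/2)
r/z = 5.2/4.4 = 1.1818; [1+(r/z)²]^(−5/2) = 0.11245.
Δσ_z = 3×1270/(2π×4.4²) × 0.11245 = 31.321 × 0.11245 = 3.522 kPa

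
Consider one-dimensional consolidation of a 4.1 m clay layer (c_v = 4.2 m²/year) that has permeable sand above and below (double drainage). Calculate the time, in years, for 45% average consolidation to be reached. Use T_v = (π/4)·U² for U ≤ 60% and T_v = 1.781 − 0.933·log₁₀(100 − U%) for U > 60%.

t ≈ 0.159 years

Drainage path length: H_d = H/2 = 2.05 m (double drainage).
U ≤ 60%: T_v = (π/4)·U² = (π/4)×0.45² = 0.15904.
t = T_v·H_d²/c_v = 0.15904×2.05²/4.2 = 0.1591 years.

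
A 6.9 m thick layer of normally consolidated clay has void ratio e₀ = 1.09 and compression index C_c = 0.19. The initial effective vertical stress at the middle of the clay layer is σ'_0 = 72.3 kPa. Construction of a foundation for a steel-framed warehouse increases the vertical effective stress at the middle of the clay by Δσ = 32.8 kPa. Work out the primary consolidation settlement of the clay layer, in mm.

S_c ≈ 102 mm

Final effective stress: σ'_f = σ'_0 + Δσ = 72.3 + 32.8 = 105.1 kPa.
Normally consolidated clay, so the full stress increment lies on the virgin compression line:
S_c = C_c·H/(1+e₀)·log₁₀(σ'_f/σ'_0) = 0.19×6.9/(1+1.09)×log₁₀(105.1/72.3)
    = 0.62727 × 0.16246 = 0.1019 m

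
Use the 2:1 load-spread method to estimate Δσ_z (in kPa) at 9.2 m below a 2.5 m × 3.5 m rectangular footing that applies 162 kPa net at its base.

By the 2:1 method the load spreads at 1 horizontal : 2 vertical, so at depth z the loaded area has grown by z in each plan dimension:
Δσ = qBL/((B+z)(L+z)) = 162×2.5×3.5/((2.5+9.2)(3.5+9.2)) = 9.5397 kPa

Δσ_z ≈ 9.54 kPa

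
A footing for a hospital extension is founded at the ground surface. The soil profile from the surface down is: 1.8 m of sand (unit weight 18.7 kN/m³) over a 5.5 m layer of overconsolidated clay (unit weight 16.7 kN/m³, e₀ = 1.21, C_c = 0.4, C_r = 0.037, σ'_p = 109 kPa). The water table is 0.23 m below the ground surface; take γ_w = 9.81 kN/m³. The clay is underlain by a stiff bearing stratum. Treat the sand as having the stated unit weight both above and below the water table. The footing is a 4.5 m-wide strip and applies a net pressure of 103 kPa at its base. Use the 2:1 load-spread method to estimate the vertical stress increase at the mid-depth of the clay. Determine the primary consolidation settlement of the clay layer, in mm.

S_c ≈ 34.6 mm

Mid-depth of clay below the ground surface: z = 1.8 + 5.5/2 = 4.55 m.
Total vertical stress at mid-clay: σ_v = 18.7×1.8 + 16.7×2.75 = 79.585 kPa.
Pore pressure: u = 9.81×(4.55 − 0.23) = 42.379 kPa.
Initial effective stress: σ'_0 = σ_v − u = 79.585 − 42.379 = 37.206 kPa.
Stress increase at mid-clay by the 2:1 spreading method:
Δσ = qB/(B+z) = 103×4.5/(4.5+4.55) = 51.215 kPa
Final effective stress: σ'_f = 37.206 + 51.215 = 88.421 kPa.
σ'_f = 88.421 ≤ σ'_p = 109 kPa, so the clay remains overconsolidated and only the recompression index applies:
S_c = C_r·H/(1+e₀)·log₁₀(σ'_f/σ'_0) = 0.037×5.5/2.21×log₁₀(88.421/37.206)
    = 0.092082 × 0.37594 = 0.03462 m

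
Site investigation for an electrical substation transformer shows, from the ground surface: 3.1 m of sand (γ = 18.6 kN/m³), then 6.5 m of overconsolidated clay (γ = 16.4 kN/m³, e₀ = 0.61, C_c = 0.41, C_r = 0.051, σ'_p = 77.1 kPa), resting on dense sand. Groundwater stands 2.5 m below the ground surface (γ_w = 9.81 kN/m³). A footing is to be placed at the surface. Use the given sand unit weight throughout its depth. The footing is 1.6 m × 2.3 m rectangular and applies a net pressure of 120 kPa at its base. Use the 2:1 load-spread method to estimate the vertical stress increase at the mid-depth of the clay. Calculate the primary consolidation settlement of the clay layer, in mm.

Mid-depth of clay below the ground surface: z = 3.1 + 6.5/2 = 6.35 m.
Total vertical stress at mid-clay: σ_v = 18.6×3.1 + 16.4×3.25 = 110.96 kPa.
Pore pressure: u = 9.81×(6.35 − 2.5) = 37.769 kPa.
Initial effective stress: σ'_0 = σ_v − u = 110.96 − 37.769 = 73.191 kPa.
Stress increase at mid-clay by the 2:1 spreading method:
Δσ = qBL/((B+z)(L+z)) = 120×1.6×2.3/((1.6+6.35)(2.3+6.35)) = 6.4216 kPa
Final effective stress: σ'_f = 73.191 + 6.4216 = 79.613 kPa.
σ'_f = 79.613 > σ'_p = 77.1 kPa, so the stress path crosses the preconsolidation pressure — recompression up to σ'_p, then virgin compression beyond:
S_c = H/(1+e₀)·[C_r·log₁₀(σ'_p/σ'_0) + C_c·log₁₀(σ'_f/σ'_p)]
    = 6.5/1.61 × [0.051×log₁₀(77.1/73.191) + 0.41×log₁₀(79.613/77.1)]
    = 4.0373 × [0.0011524 + 0.0057111] = 0.02771 m

S_c ≈ 27.7 mm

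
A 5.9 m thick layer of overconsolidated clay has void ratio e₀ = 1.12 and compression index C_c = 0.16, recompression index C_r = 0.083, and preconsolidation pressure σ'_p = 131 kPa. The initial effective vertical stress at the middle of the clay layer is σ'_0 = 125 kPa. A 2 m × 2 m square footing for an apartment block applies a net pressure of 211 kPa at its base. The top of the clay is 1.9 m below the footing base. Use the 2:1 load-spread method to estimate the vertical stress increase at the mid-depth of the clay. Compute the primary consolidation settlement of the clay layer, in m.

Mid-depth of clay below the footing base: z = 1.9 + 5.9/2 = 4.85 m.
Stress increase at mid-clay by the 2:1 spreading method:
Δσ = qBL/((B+z)(L+z)) = 211×2×2/((2+4.85)(2+4.85)) = 17.987 kPa
Final effective stress: σ'_f = 125 + 17.987 = 142.99 kPa.
σ'_f = 142.99 > σ'_p = 131 kPa, so the stress path crosses the preconsolidation pressure — recompression up to σ'_p, then virgin compression beyond:
S_c = H/(1+e₀)·[C_r·log₁₀(σ'_p/σ'_0) + C_c·log₁₀(σ'_f/σ'_p)]
    = 5.9/2.12 × [0.083×log₁₀(131/125) + 0.16×log₁₀(142.99/131)]
    = 2.783 × [0.00169 + 0.0060855] = 0.02164 m

S_c ≈ 0.0216 m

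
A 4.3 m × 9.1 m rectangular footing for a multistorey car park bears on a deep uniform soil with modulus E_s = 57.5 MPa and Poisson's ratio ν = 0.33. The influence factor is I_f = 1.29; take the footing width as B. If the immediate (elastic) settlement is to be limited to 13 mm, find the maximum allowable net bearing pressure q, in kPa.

q ≈ 151 kPa

E_s = 57.5 MPa = 57500 kPa.
S_e = q·B·(1−ν²)/E_s · I_f  ⇒  q = S_e·E_s / (B·(1−ν²)·I_f).
q = 0.013 × 57500 / (4.3 × 0.8911 × 1.29) = 151.2 kPa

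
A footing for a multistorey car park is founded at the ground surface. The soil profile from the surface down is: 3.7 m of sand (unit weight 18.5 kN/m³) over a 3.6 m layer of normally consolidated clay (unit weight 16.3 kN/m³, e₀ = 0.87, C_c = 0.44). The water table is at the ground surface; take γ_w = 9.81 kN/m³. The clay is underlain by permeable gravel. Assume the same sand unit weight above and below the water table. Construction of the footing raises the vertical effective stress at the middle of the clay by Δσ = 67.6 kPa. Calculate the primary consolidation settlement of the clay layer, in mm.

S_c ≈ 343 mm

Mid-depth of clay below the ground surface: z = 3.7 + 3.6/2 = 5.5 m.
Total vertical stress at mid-clay: σ_v = 18.5×3.7 + 16.3×1.8 = 97.79 kPa.
Pore pressure: u = 9.81×(5.5 − 0) = 53.955 kPa.
Initial effective stress: σ'_0 = σ_v − u = 97.79 − 53.955 = 43.835 kPa.
Final effective stress: σ'_f = σ'_0 + Δσ = 43.835 + 67.6 = 111.44 kPa.
Normally consolidated clay, so the full stress increment lies on the virgin compression line:
S_c = C_c·H/(1+e₀)·log₁₀(σ'_f/σ'_0) = 0.44×3.6/(1+0.87)×log₁₀(111.44/43.835)
    = 0.84706 × 0.40522 = 0.3432 m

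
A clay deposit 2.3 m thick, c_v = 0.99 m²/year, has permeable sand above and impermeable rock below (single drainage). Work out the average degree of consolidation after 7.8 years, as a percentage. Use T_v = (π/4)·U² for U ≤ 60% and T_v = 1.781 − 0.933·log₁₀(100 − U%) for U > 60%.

Drainage path length: H_d = H = 2.3 m (single drainage).
T_v = c_v·t/H_d² = 0.99×7.8/2.3² = 1.4597.
T_v = 1.4597 corresponds to the U > 60% branch:
U = 1 − 10^((1.781 − T_v)/0.933)/100 = 0.9779

U ≈ 97.8 %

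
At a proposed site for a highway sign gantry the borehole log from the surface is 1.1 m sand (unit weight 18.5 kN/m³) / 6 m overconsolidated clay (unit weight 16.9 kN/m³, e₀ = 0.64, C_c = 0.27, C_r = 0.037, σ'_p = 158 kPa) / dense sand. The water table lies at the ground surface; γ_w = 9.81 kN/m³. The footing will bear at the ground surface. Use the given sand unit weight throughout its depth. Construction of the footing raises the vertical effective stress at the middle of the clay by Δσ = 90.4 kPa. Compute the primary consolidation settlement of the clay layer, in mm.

S_c ≈ 80.5 mm

Mid-depth of clay below the ground surface: z = 1.1 + 6/2 = 4.1 m.
Total vertical stress at mid-clay: σ_v = 18.5×1.1 + 16.9×3 = 71.05 kPa.
Pore pressure: u = 9.81×(4.1 − 0) = 40.221 kPa.
Initial effective stress: σ'_0 = σ_v − u = 71.05 − 40.221 = 30.829 kPa.
Final effective stress: σ'_f = 30.829 + 90.4 = 121.23 kPa.
σ'_f = 121.23 ≤ σ'_p = 158 kPa, so the clay remains overconsolidated and only the recompression index applies:
S_c = C_r·H/(1+e₀)·log₁₀(σ'_f/σ'_0) = 0.037×6/1.64×log₁₀(121.23/30.829)
    = 0.13536 × 0.59465 = 0.08049 m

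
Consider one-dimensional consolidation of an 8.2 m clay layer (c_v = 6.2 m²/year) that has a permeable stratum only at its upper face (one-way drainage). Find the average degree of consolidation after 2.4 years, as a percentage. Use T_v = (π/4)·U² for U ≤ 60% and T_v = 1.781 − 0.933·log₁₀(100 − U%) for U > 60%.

U ≈ 53.1 %

Drainage path length: H_d = H = 8.2 m (single drainage).
T_v = c_v·t/H_d² = 6.2×2.4/8.2² = 0.2213.
T_v = 0.2213 corresponds to the U ≤ 60% branch:
U = √(4T_v/π) = 0.5308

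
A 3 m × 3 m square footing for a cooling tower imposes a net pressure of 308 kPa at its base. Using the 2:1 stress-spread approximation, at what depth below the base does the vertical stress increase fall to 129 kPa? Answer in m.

2:1 spreading — at depth z the loaded area has grown by z in each plan dimension:
qB²/(B+z)² = Δσ_z ⇒ z = B(√(q/Δσ_z) − 1) = 3×(√(308/129) − 1) = 1.636 m

z ≈ 1.64 m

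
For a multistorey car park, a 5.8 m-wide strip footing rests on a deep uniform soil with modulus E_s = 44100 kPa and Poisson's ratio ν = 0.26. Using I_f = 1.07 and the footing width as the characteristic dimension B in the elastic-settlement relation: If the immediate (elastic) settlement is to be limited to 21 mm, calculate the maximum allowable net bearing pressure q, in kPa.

q ≈ 160 kPa

S_e = q·B·(1−ν²)/E_s · I_f  ⇒  q = S_e·E_s / (B·(1−ν²)·I_f).
q = 0.021 × 44100 / (5.8 × 0.9324 × 1.07) = 160 kPa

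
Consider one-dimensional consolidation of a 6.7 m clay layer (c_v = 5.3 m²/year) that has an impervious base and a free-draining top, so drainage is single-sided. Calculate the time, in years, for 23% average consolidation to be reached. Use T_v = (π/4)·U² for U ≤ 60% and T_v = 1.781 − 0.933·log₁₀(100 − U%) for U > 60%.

t ≈ 0.352 years

Drainage path length: H_d = H = 6.7 m (single drainage).
U ≤ 60%: T_v = (π/4)·U² = (π/4)×0.23² = 0.041548.
t = T_v·H_d²/c_v = 0.041548×6.7²/5.3 = 0.3519 years.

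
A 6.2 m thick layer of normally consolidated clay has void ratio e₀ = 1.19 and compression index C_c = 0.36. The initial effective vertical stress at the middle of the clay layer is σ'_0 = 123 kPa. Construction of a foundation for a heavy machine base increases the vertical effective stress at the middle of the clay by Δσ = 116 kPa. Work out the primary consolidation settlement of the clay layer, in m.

S_c ≈ 0.294 m

Final effective stress: σ'_f = σ'_0 + Δσ = 123 + 116 = 239 kPa.
Normally consolidated clay, so the full stress increment lies on the virgin compression line:
S_c = C_c·H/(1+e₀)·log₁₀(σ'_f/σ'_0) = 0.36×6.2/(1+1.19)×log₁₀(239/123)
    = 1.0192 × 0.28849 = 0.294 m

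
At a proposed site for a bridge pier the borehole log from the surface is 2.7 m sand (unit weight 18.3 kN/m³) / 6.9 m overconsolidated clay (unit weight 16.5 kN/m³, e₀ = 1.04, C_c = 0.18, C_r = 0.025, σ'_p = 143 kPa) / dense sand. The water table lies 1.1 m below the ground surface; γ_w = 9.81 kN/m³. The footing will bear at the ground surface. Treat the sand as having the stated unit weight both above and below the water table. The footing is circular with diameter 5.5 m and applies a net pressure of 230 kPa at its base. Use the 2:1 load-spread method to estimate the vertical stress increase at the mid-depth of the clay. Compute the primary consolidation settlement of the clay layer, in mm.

S_c ≈ 23.6 mm

Mid-depth of clay below the ground surface: z = 2.7 + 6.9/2 = 6.15 m.
Total vertical stress at mid-clay: σ_v = 18.3×2.7 + 16.5×3.45 = 106.34 kPa.
Pore pressure: u = 9.81×(6.15 − 1.1) = 49.541 kPa.
Initial effective stress: σ'_0 = σ_v − u = 106.34 − 49.541 = 56.799 kPa.
Stress increase at mid-clay by the 2:1 spreading method:
Δσ ≈ qD²/(D+z)² = 230×5.5²/(5.5+6.15)² = 51.263 kPa
Final effective stress: σ'_f = 56.799 + 51.263 = 108.06 kPa.
σ'_f = 108.06 ≤ σ'_p = 143 kPa, so the clay remains overconsolidated and only the recompression index applies:
S_c = C_r·H/(1+e₀)·log₁₀(σ'_f/σ'_0) = 0.025×6.9/2.04×log₁₀(108.06/56.799)
    = 0.08456 × 0.27932 = 0.02362 m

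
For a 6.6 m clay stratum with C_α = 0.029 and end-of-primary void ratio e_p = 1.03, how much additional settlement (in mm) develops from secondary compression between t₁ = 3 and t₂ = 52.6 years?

Secondary compression: S_s = C_α·H/(1+e_p)·log₁₀(t₂/t₁)
S_s = 0.029×6.6/(1+1.03)×log₁₀(52.6/3)
    = 0.09429 × 1.244 = 0.1173 m

S_s ≈ 117 mm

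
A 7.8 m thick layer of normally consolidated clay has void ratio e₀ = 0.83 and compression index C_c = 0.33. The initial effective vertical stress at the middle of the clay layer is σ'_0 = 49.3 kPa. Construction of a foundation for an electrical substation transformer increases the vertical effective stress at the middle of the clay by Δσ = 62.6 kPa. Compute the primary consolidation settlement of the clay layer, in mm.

Final effective stress: σ'_f = σ'_0 + Δσ = 49.3 + 62.6 = 111.9 kPa.
Normally consolidated clay, so the full stress increment lies on the virgin compression line:
S_c = C_c·H/(1+e₀)·log₁₀(σ'_f/σ'_0) = 0.33×7.8/(1+0.83)×log₁₀(111.9/49.3)
    = 1.4066 × 0.35598 = 0.5007 m

S_c ≈ 501 mm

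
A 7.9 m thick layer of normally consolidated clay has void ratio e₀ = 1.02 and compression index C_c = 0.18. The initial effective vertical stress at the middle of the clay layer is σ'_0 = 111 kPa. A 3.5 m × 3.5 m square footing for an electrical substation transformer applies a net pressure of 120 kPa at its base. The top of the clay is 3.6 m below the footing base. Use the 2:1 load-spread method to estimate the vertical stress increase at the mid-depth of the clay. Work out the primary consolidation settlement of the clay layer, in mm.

S_c ≈ 31.5 mm

Mid-depth of clay below the footing base: z = 3.6 + 7.9/2 = 7.55 m.
Stress increase at mid-clay by the 2:1 spreading method:
Δσ = qBL/((B+z)(L+z)) = 120×3.5×3.5/((3.5+7.55)(3.5+7.55)) = 12.039 kPa
Final effective stress: σ'_f = σ'_0 + Δσ = 111 + 12.039 = 123.04 kPa.
Normally consolidated clay, so the full stress increment lies on the virgin compression line:
S_c = C_c·H/(1+e₀)·log₁₀(σ'_f/σ'_0) = 0.18×7.9/(1+1.02)×log₁₀(123.04/111)
    = 0.70396 × 0.044723 = 0.03148 m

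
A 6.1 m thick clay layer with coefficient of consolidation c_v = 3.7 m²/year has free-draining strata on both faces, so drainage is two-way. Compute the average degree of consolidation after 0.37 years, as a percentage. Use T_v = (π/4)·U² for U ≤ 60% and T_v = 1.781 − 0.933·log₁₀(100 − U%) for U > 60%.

U ≈ 43.3 %

Drainage path length: H_d = H/2 = 3.05 m (double drainage).
T_v = c_v·t/H_d² = 3.7×0.37/3.05² = 0.14716.
T_v = 0.14716 corresponds to the U ≤ 60% branch:
U = √(4T_v/π) = 0.4329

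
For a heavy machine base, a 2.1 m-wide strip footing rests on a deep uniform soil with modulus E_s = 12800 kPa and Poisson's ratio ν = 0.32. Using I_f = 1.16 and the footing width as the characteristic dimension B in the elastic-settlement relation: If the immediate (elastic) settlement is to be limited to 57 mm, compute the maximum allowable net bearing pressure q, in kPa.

S_e = q·B·(1−ν²)/E_s · I_f  ⇒  q = S_e·E_s / (B·(1−ν²)·I_f).
q = 0.057 × 12800 / (2.1 × 0.8976 × 1.16) = 333.7 kPa

q ≈ 334 kPa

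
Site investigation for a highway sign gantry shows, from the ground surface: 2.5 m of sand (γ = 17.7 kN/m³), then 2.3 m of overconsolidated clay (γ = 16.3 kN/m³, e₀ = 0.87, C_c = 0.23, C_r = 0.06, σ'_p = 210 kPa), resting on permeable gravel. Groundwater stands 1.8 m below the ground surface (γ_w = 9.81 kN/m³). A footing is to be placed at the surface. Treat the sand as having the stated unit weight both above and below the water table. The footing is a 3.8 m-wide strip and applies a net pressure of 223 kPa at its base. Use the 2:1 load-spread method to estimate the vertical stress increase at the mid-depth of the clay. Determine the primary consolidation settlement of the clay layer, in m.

Mid-depth of clay below the ground surface: z = 2.5 + 2.3/2 = 3.65 m.
Total vertical stress at mid-clay: σ_v = 17.7×2.5 + 16.3×1.15 = 62.995 kPa.
Pore pressure: u = 9.81×(3.65 − 1.8) = 18.149 kPa.
Initial effective stress: σ'_0 = σ_v − u = 62.995 − 18.149 = 44.846 kPa.
Stress increase at mid-clay by the 2:1 spreading method:
Δσ = qB/(B+z) = 223×3.8/(3.8+3.65) = 113.74 kPa
Final effective stress: σ'_f = 44.846 + 113.74 = 158.59 kPa.
σ'_f = 158.59 ≤ σ'_p = 210 kPa, so the clay remains overconsolidated and only the recompression index applies:
S_c = C_r·H/(1+e₀)·log₁₀(σ'_f/σ'_0) = 0.06×2.3/1.87×log₁₀(158.59/44.846)
    = 0.073794 × 0.54855 = 0.04048 m

S_c ≈ 0.0405 m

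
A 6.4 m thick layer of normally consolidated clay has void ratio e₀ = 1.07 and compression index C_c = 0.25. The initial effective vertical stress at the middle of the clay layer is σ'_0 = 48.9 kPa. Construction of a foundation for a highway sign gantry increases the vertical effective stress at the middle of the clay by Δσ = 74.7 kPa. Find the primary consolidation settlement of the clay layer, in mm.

Final effective stress: σ'_f = σ'_0 + Δσ = 48.9 + 74.7 = 123.6 kPa.
Normally consolidated clay, so the full stress increment lies on the virgin compression line:
S_c = C_c·H/(1+e₀)·log₁₀(σ'_f/σ'_0) = 0.25×6.4/(1+1.07)×log₁₀(123.6/48.9)
    = 0.77295 × 0.40271 = 0.3113 m

S_c ≈ 311 mm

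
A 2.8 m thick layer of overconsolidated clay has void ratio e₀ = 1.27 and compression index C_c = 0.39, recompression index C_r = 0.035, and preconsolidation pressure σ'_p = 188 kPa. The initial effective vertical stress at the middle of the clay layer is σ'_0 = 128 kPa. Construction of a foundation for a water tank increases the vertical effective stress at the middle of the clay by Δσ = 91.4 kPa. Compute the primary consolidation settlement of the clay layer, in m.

S_c ≈ 0.0395 m

Final effective stress: σ'_f = 128 + 91.4 = 219.4 kPa.
σ'_f = 219.4 > σ'_p = 188 kPa, so the stress path crosses the preconsolidation pressure — recompression up to σ'_p, then virgin compression beyond:
S_c = H/(1+e₀)·[C_r·log₁₀(σ'_p/σ'_0) + C_c·log₁₀(σ'_f/σ'_p)]
    = 2.8/2.27 × [0.035×log₁₀(188/128) + 0.39×log₁₀(219.4/188)]
    = 1.2335 × [0.0058432 + 0.026161] = 0.03948 m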